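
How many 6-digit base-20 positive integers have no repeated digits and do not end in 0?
Last digit: 19 nonzero choices. First digit: 18 (nonzero, ≠last). Middle 4: P(18,4) = 73440. Total = 25116480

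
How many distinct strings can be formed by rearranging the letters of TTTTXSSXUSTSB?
13! / (4! × 1! × 2! × 5! × 1!) = 1081080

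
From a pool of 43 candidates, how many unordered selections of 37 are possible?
C(43,37) = 43!/(37!×6!) = 6096454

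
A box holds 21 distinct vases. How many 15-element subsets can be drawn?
C(21,15) = 21!/(15!×6!) = 54264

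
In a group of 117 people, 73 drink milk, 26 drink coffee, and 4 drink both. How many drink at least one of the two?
|A∪B| = |A| + |B| - |A∩B| = 73 + 26 - 4 = 95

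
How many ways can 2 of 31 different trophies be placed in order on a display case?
P(31,2) = 31!/(31-2)! = 930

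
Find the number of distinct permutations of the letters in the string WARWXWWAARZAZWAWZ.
17! / (3! × 6! × 5! × 2! × 1!) = 343062720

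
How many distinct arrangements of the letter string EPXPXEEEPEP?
11! / (5! × 2! × 4!) = 6930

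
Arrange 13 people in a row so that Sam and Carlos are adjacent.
Treat as block: (13-1)! × 2! = 479001600 × 2 = 958003200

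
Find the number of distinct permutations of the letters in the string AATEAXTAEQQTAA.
14! / (3! × 1! × 6! × 2! × 2!) = 5045040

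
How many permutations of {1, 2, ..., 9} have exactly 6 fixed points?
Choose the 6 fixed points C(9,6) = 84, derange the rest: !3 = Σ_{j=0}^{3} (-1)^j·3!/j! = 6 - 6 + 3 - 1 = 2. Product = 84 × 2 = 168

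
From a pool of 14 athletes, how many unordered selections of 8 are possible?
C(14,8) = 14!/(8!×6!) = 3003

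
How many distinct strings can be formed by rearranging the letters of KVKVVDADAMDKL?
13! / (3! × 3! × 1! × 3! × 1! × 2!) = 14414400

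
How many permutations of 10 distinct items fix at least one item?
Complement of the derangements. !10 = Σ_{j=0}^{10} (-1)^j·10!/j! = 3628800 - 3628800 + 1814400 - 604800 + 151200 - 30240 + 5040 - 720 + 90 - 10 + 1 = 1334961. 10! - !10 = 3628800 - 1334961 = 2293839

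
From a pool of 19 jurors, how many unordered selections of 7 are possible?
C(19,7) = 19!/(7!×12!) = 50388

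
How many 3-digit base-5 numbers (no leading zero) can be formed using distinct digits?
First digit: 4 choices (nonzero). Then descending: 4 × 4 × 3 = 48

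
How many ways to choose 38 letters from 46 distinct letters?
C(46,38) = 46!/(38!×8!) = 260932815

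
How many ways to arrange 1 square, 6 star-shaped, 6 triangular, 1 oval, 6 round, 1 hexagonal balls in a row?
21! / (1! × 6! × 6! × 1! × 6! × 1!) = 136882025280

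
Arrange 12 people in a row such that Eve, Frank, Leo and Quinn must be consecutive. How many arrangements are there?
Treat the 4 as one block: (12-4+1)! × 4! = 362880 × 24 = 8709120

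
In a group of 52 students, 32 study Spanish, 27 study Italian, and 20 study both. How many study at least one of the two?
|A∪B| = |A| + |B| - |A∩B| = 32 + 27 - 20 = 39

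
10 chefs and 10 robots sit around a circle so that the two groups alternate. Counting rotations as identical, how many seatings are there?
Fix one of the chefs: (10-1)! ways for the remaining chefs, × 10! ways for the robots = 362880 × 3628800 = 1316818944000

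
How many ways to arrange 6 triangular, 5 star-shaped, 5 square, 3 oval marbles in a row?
19! / (6! × 5! × 5! × 3!) = 1955457504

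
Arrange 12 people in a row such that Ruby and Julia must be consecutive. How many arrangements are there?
Treat the 2 as one block: (12-2+1)! × 2! = 39916800 × 2 = 79833600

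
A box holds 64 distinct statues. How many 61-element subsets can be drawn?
C(64,61) = 64!/(61!×3!) = 41664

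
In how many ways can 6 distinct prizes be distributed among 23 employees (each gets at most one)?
P(23,6) = 23!/(23-6)! = 72681840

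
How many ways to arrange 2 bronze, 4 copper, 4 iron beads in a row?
10! / (2! × 4! × 4!) = 3150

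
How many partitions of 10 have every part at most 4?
Let r_j(i) = number of partitions of i into parts ≤ j, for i = 0..10. r_1(i) = 1 for all i; r_j(i) = r_{j-1}(i) + r_j(i-j). Rows j = 2..4: ≤2: 1 1 2 2 3 3 4 4 5 5 6; ≤3: 1 1 2 3 4 5 7 8 10 12 14; ≤4: 1 1 2 3 5 6 9 11 15 18 23. r_4(10) = 23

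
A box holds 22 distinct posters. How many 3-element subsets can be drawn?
C(22,3) = 22!/(3!×19!) = 1540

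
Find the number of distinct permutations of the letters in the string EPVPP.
5! / (3! × 1! × 1!) = 20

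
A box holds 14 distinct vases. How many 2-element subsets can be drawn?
C(14,2) = 14!/(2!×12!) = 91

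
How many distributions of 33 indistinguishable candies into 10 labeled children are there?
C(33+10-1, 10-1) = C(42, 9) = 445891810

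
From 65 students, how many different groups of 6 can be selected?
C(65,6) = 65!/(6!×59!) = 82598880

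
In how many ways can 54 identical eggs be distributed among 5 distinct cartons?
C(54+5-1, 5-1) = C(58, 4) = 424270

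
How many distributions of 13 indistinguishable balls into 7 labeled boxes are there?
C(13+7-1, 7-1) = C(19, 6) = 27132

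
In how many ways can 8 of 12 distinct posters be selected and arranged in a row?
P(12,8) = 12!/(12-8)! = 19958400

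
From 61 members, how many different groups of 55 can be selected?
C(61,55) = 61!/(55!×6!) = 55525372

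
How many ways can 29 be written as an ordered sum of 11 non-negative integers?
C(29+11-1, 11-1) = C(39, 10) = 635745396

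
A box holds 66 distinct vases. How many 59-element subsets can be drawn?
C(66,59) = 66!/(59!×7!) = 778789440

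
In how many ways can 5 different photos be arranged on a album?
5! = 120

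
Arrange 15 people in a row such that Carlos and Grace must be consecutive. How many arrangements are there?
Treat the 2 as one block: (15-2+1)! × 2! = 87178291200 × 2 = 174356582400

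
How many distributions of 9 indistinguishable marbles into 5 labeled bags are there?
C(9+5-1, 5-1) = C(13, 4) = 715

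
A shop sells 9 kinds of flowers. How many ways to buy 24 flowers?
C(24+9-1, 9-1) = C(32, 8) = 10518300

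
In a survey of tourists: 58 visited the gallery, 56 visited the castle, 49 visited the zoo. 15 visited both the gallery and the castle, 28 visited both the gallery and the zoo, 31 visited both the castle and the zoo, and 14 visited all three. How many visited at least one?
|A∪B∪C| = 58+56+49-15-28-31+14 = 103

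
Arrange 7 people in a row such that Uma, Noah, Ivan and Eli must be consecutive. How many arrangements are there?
Treat the 4 as one block: (7-4+1)! × 4! = 24 × 24 = 576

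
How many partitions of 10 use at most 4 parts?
By conjugation, equals partitions of 10 into parts ≤ 4. Let r_j(i) = number of partitions of i into parts ≤ j, for i = 0..10. r_1(i) = 1 for all i; r_j(i) = r_{j-1}(i) + r_j(i-j). Rows j = 2..4: ≤2: 1 1 2 2 3 3 4 4 5 5 6; ≤3: 1 1 2 3 4 5 7 8 10 12 14; ≤4: 1 1 2 3 5 6 9 11 15 18 23. r_4(10) = 23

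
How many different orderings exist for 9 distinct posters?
9! = 362880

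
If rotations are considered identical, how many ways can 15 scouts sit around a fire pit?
Circular: fix one position, arrange the rest. (15-1)! = 87178291200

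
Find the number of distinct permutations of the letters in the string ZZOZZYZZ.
8! / (1! × 6! × 1!) = 56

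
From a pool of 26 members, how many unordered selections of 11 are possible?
C(26,11) = 26!/(11!×15!) = 7726160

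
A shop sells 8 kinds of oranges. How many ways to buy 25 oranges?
C(25+8-1, 8-1) = C(32, 7) = 3365856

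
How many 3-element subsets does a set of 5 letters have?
C(5,3) = 5!/(3!×2!) = 10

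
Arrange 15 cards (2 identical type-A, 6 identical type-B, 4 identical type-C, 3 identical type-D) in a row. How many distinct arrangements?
15! / (2! × 6! × 4! × 3!) = 6306300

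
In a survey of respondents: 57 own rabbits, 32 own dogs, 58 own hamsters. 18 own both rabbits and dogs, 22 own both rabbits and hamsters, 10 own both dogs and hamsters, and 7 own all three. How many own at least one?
|A∪B∪C| = 57+32+58-18-22-10+7 = 104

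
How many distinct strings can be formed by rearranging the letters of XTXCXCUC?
8! / (1! × 3! × 1! × 3!) = 1120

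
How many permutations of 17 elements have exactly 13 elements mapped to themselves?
Choose the 13 fixed points C(17,13) = 2380, derange the rest: !4 = Σ_{j=0}^{4} (-1)^j·4!/j! = 24 - 24 + 12 - 4 + 1 = 9. Product = 2380 × 9 = 21420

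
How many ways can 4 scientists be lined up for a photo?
4! = 24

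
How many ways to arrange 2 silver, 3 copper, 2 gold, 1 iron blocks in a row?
8! / (2! × 3! × 2! × 1!) = 1680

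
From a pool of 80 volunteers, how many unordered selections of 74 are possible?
C(80,74) = 80!/(74!×6!) = 300500200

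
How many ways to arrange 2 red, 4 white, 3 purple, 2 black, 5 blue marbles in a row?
16! / (2! × 4! × 3! × 2! × 5!) = 302702400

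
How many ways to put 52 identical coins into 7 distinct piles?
C(52+7-1, 7-1) = C(58, 6) = 40475358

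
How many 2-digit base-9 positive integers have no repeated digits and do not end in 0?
Last digit: 8 nonzero choices. First digit: 7 (nonzero, ≠last). Middle 0: P(7,0) = 1. Total = 56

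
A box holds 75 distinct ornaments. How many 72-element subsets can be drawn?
C(75,72) = 75!/(72!×3!) = 67525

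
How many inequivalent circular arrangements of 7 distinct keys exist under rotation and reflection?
(7-1)!/2 = 720/2 = 360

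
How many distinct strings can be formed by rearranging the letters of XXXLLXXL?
8! / (3! × 5!) = 56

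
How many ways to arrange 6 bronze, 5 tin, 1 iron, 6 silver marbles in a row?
18! / (6! × 5! × 1! × 6!) = 102918816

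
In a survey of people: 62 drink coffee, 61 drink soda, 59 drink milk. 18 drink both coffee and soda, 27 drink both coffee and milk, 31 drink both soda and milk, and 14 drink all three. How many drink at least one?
|A∪B∪C| = 62+61+59-18-27-31+14 = 120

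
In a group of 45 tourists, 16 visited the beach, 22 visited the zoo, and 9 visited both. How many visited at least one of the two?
|A∪B| = |A| + |B| - |A∩B| = 16 + 22 - 9 = 29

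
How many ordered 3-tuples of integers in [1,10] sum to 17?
Coefficient of x^17 in (x + x² + ... + x^10)^3. By inclusion-exclusion on dice exceeding 10: Σ_j (-1)^j C(3,j)·C(17-1-10j, 2) = C(3,0)·C(16,2) - C(3,1)·C(6,2) = 1·120 - 3·15 = 75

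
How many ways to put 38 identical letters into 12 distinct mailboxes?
C(38+12-1, 12-1) = C(49, 11) = 29135916264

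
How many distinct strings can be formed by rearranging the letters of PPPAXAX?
7! / (3! × 2! × 2!) = 210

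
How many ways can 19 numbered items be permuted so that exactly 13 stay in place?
Choose the 13 fixed points C(19,13) = 27132, derange the rest: !6 = Σ_{j=0}^{6} (-1)^j·6!/j! = 720 - 720 + 360 - 120 + 30 - 6 + 1 = 265. Product = 27132 × 265 = 7189980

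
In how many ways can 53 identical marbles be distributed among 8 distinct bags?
C(53+8-1, 8-1) = C(60, 7) = 386206920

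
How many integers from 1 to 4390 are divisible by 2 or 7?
⌊4390/2⌋ + ⌊4390/7⌋ - ⌊4390/14⌋ = 2195 + 627 - 313 = 2509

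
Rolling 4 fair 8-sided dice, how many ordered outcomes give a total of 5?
Coefficient of x^5 in (x + x² + ... + x^8)^4. By inclusion-exclusion on dice exceeding 8: Σ_j (-1)^j C(4,j)·C(5-1-8j, 3) = C(4,0)·C(4,3) = 1·4 = 4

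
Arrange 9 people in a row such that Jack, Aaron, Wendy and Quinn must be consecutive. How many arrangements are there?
Treat the 4 as one block: (9-4+1)! × 4! = 720 × 24 = 17280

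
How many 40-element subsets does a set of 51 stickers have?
C(51,40) = 51!/(40!×11!) = 47626016970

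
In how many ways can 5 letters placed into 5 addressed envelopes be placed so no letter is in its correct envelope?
!5 = Σ_{j=0}^{5} (-1)^j·5!/j! = 120 - 120 + 60 - 20 + 5 - 1 = 44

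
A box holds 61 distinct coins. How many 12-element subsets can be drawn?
C(61,12) = 61!/(12!×49!) = 1742058970275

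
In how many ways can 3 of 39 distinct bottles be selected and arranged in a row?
P(39,3) = 39!/(39-3)! = 54834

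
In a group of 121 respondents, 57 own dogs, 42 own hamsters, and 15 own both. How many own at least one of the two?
|A∪B| = |A| + |B| - |A∩B| = 57 + 42 - 15 = 84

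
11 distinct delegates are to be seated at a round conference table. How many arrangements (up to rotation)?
Circular: fix one position, arrange the rest. (11-1)! = 3628800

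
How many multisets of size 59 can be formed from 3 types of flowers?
C(59+3-1, 3-1) = C(61, 2) = 1830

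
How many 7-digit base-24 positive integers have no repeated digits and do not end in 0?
Last digit: 23 nonzero choices. First digit: 22 (nonzero, ≠last). Middle 5: P(22,5) = 3160080. Total = 1599000480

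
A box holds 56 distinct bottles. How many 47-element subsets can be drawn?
C(56,47) = 56!/(47!×9!) = 7575968400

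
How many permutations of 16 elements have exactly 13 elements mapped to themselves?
Choose the 13 fixed points C(16,13) = 560, derange the rest: !3 = Σ_{j=0}^{3} (-1)^j·3!/j! = 6 - 6 + 3 - 1 = 2. Product = 560 × 2 = 1120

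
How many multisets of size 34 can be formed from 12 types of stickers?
C(34+12-1, 12-1) = C(45, 11) = 10150595910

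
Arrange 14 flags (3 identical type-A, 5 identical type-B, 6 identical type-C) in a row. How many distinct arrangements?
14! / (3! × 5! × 6!) = 168168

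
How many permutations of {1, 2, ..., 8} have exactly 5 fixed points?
Choose the 5 fixed points C(8,5) = 56, derange the rest: !3 = Σ_{j=0}^{3} (-1)^j·3!/j! = 6 - 6 + 3 - 1 = 2. Product = 56 × 2 = 112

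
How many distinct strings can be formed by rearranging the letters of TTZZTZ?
6! / (3! × 3!) = 20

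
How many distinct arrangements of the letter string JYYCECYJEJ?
10! / (3! × 2! × 3! × 2!) = 25200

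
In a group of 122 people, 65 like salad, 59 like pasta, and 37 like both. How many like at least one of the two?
|A∪B| = |A| + |B| - |A∩B| = 65 + 59 - 37 = 87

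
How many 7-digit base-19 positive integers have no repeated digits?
First digit: 18 choices (nonzero). Then descending: 18 × 18 × 17 × 16 × 15 × 14 × 13 = 240589440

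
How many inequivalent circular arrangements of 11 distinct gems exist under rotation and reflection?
(11-1)!/2 = 3628800/2 = 1814400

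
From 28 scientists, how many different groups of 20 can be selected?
C(28,20) = 28!/(20!×8!) = 3108105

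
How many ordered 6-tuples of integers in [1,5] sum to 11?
Coefficient of x^11 in (x + x² + ... + x^5)^6. By inclusion-exclusion on dice exceeding 5: Σ_j (-1)^j C(6,j)·C(11-1-5j, 5) = C(6,0)·C(10,5) - C(6,1)·C(5,5) = 1·252 - 6·1 = 246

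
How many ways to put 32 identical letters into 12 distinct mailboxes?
C(32+12-1, 12-1) = C(43, 11) = 5752004349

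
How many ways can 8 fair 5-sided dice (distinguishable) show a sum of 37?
Coefficient of x^37 in (x + x² + ... + x^5)^8. By inclusion-exclusion on dice exceeding 5: Σ_j (-1)^j C(8,j)·C(37-1-5j, 7) = C(8,0)·C(36,7) - C(8,1)·C(31,7) + C(8,2)·C(26,7) - C(8,3)·C(21,7) + C(8,4)·C(16,7) - C(8,5)·C(11,7) = 1·8347680 - 8·2629575 + 28·657800 - 56·116280 + 70·11440 - 56·330 = 120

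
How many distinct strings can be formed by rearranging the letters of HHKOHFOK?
8! / (1! × 2! × 2! × 3!) = 1680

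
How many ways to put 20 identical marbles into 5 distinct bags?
C(20+5-1, 5-1) = C(24, 4) = 10626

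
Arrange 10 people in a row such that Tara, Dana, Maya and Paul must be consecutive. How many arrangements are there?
Treat the 4 as one block: (10-4+1)! × 4! = 5040 × 24 = 120960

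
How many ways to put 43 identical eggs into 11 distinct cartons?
C(43+11-1, 11-1) = C(53, 10) = 19499099620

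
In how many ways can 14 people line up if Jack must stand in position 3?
Fix one position: (14-1)! = 6227020800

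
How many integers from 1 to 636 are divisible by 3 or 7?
⌊636/3⌋ + ⌊636/7⌋ - ⌊636/21⌋ = 212 + 90 - 30 = 272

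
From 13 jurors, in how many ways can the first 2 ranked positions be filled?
P(13,2) = 13!/(13-2)! = 156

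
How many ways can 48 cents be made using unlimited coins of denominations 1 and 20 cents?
Coefficient of x^48 in 1/(1-x^1) · 1/(1-x^20). Use j coins of 20 for j = 0..⌊48/20⌋ = 2, the rest in 1s: 2 + 1 = 3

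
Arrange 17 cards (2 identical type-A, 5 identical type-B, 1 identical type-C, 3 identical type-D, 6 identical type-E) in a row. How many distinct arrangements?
17! / (2! × 5! × 1! × 3! × 6!) = 343062720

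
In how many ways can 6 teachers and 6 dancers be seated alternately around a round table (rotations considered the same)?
Fix one of the teachers: (6-1)! ways for the remaining teachers, × 6! ways for the dancers = 120 × 720 = 86400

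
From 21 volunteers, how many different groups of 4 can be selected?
C(21,4) = 21!/(4!×17!) = 5985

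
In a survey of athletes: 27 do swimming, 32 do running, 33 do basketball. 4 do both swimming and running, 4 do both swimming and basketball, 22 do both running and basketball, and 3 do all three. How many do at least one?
|A∪B∪C| = 27+32+33-4-4-22+3 = 65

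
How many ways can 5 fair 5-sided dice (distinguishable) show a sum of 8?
Coefficient of x^8 in (x + x² + ... + x^5)^5. By inclusion-exclusion on dice exceeding 5: Σ_j (-1)^j C(5,j)·C(8-1-5j, 4) = C(5,0)·C(7,4) = 1·35 = 35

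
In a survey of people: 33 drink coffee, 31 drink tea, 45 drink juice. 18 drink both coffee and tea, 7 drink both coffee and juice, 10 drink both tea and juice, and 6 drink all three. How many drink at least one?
|A∪B∪C| = 33+31+45-18-7-10+6 = 80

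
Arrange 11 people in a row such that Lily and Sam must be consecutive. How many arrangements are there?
Treat the 2 as one block: (11-2+1)! × 2! = 3628800 × 2 = 7257600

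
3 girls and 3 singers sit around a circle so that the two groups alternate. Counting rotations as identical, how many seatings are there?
Fix one of the girls: (3-1)! ways for the remaining girls, × 3! ways for the singers = 2 × 6 = 12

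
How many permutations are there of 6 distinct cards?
6! = 720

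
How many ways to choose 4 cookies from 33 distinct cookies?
C(33,4) = 33!/(4!×29!) = 40920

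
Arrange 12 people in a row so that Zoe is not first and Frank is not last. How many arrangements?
By inclusion-exclusion: 12! - 2×(12-1)! + (12-2)! = 479001600 - 79833600 + 3628800 = 402796800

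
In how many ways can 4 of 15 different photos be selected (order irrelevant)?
C(15,4) = 15!/(4!×11!) = 1365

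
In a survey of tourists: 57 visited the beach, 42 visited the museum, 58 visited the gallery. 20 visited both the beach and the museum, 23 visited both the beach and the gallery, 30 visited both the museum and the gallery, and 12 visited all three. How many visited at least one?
|A∪B∪C| = 57+42+58-20-23-30+12 = 96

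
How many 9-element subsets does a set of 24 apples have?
C(24,9) = 24!/(9!×15!) = 1307504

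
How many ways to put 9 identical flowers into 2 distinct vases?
C(9+2-1, 2-1) = C(10, 1) = 10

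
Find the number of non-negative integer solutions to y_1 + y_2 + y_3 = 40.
C(40+3-1, 3-1) = C(42, 2) = 861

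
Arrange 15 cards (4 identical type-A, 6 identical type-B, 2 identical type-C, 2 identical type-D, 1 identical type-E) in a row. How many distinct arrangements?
15! / (4! × 6! × 2! × 2! × 1!) = 18918900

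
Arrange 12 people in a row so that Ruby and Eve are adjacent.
Treat as block: (12-1)! × 2! = 39916800 × 2 = 79833600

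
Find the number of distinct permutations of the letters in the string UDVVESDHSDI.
11! / (2! × 1! × 1! × 2! × 3! × 1! × 1!) = 1663200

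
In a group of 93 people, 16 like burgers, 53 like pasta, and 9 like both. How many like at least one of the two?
|A∪B| = |A| + |B| - |A∩B| = 16 + 53 - 9 = 60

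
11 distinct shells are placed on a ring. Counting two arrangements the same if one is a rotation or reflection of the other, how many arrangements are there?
(11-1)!/2 = 3628800/2 = 1814400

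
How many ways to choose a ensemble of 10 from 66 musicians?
C(66,10) = 66!/(10!×56!) = 210980549208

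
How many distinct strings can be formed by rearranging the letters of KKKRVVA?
7! / (1! × 3! × 2! × 1!) = 420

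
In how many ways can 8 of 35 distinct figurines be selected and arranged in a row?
P(35,8) = 35!/(35-8)! = 948964262400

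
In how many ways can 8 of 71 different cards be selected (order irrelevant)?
C(71,8) = 71!/(8!×63!) = 10639125640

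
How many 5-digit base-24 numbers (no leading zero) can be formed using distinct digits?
First digit: 23 choices (nonzero). Then descending: 23 × 23 × 22 × 21 × 20 = 4887960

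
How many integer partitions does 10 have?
Pentagonal recurrence p(n) = p(n-1) + p(n-2) - p(n-5) - p(n-7) + p(n-12) + p(n-15) - ... gives p(0..9) = 1, 1, 2, 3, 5, 7, 11, 15, 22, 30. p(10) = p(9) + p(8) - p(5) - p(3) = 30 + 22 - 7 - 3 = 42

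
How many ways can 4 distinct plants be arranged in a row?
4! = 24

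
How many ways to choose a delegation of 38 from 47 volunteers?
C(47,38) = 47!/(38!×9!) = 1362649145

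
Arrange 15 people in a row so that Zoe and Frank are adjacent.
Treat as block: (15-1)! × 2! = 87178291200 × 2 = 174356582400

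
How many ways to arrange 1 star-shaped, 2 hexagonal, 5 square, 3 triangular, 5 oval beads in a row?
16! / (1! × 2! × 5! × 3! × 5!) = 121080960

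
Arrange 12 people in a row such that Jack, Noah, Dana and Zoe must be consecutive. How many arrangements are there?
Treat the 4 as one block: (12-4+1)! × 4! = 362880 × 24 = 8709120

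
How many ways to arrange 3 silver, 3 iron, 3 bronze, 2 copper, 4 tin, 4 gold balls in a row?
19! / (3! × 3! × 3! × 2! × 4! × 4!) = 488864376000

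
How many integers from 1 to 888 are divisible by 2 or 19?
⌊888/2⌋ + ⌊888/19⌋ - ⌊888/38⌋ = 444 + 46 - 23 = 467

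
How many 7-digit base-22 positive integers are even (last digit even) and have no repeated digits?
Last∈{0,2,4,6,8,10,12,14,16,18,20}. Last=0: 39070080. Last nonzero: 10×20×P(20,5) = 372096000. Total = 411166080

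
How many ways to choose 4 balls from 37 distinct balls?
C(37,4) = 37!/(4!×33!) = 66045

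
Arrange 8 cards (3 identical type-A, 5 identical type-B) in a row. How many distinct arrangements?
8! / (3! × 5!) = 56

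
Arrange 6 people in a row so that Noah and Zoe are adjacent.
Treat as block: (6-1)! × 2! = 120 × 2 = 240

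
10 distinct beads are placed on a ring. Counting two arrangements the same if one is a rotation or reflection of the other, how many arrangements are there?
(10-1)!/2 = 362880/2 = 181440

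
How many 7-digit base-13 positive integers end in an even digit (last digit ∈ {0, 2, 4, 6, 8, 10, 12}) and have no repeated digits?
Last∈{0,2,4,6,8,10,12}. Last=0: 665280. Last nonzero: 6×11×P(11,5) = 3659040. Total = 4324320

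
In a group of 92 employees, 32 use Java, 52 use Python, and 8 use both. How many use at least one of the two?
|A∪B| = |A| + |B| - |A∩B| = 32 + 52 - 8 = 76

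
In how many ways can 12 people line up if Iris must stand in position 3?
Fix one position: (12-1)! = 39916800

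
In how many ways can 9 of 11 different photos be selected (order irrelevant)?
C(11,9) = 11!/(9!×2!) = 55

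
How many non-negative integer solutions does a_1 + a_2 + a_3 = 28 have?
C(28+3-1, 3-1) = C(30, 2) = 435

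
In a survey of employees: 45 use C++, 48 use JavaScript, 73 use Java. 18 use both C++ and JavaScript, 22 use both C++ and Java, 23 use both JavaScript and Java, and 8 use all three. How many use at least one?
|A∪B∪C| = 45+48+73-18-22-23+8 = 111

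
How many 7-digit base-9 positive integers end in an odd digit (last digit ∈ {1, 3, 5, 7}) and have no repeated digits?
Last∈{1,3,5,7}. Last=0: 0. Last nonzero: 4×7×P(7,5) = 70560. Total = 70560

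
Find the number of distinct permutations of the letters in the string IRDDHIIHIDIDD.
13! / (5! × 2! × 1! × 5!) = 216216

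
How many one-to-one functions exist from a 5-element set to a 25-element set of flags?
P(25,5) = 25!/(25-5)! = 6375600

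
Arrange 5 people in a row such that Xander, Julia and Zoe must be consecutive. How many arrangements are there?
Treat the 3 as one block: (5-3+1)! × 3! = 6 × 6 = 36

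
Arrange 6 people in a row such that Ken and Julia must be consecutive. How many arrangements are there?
Treat the 2 as one block: (6-2+1)! × 2! = 120 × 2 = 240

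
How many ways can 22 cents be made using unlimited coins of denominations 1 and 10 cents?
Coefficient of x^22 in 1/(1-x^1) · 1/(1-x^10). Use j coins of 10 for j = 0..⌊22/10⌋ = 2, the rest in 1s: 2 + 1 = 3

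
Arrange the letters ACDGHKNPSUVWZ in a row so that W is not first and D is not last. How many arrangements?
By inclusion-exclusion: 13! - 2×(13-1)! + (13-2)! = 6227020800 - 958003200 + 39916800 = 5308934400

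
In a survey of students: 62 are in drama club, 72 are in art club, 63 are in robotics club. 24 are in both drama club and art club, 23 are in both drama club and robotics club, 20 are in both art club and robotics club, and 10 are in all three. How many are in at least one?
|A∪B∪C| = 62+72+63-24-23-20+10 = 140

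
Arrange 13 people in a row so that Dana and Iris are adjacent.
Treat as block: (13-1)! × 2! = 479001600 × 2 = 958003200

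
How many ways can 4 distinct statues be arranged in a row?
4! = 24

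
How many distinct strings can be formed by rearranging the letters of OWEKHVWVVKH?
11! / (1! × 2! × 2! × 2! × 3! × 1!) = 831600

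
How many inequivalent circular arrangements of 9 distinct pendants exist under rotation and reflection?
(9-1)!/2 = 40320/2 = 20160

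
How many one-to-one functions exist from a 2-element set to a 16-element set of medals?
P(16,2) = 16!/(16-2)! = 240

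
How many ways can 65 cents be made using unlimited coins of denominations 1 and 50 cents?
Coefficient of x^65 in 1/(1-x^1) · 1/(1-x^50). Use j coins of 50 for j = 0..⌊65/50⌋ = 1, the rest in 1s: 1 + 1 = 2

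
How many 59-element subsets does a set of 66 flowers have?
C(66,59) = 66!/(59!×7!) = 778789440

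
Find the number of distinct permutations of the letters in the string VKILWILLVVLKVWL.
15! / (5! × 4! × 2! × 2! × 2!) = 56756700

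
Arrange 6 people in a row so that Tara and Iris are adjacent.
Treat as block: (6-1)! × 2! = 120 × 2 = 240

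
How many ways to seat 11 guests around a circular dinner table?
Circular: fix one position, arrange the rest. (11-1)! = 3628800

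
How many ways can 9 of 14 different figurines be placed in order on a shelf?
P(14,9) = 14!/(14-9)! = 726485760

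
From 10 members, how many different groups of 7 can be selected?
C(10,7) = 10!/(7!×3!) = 120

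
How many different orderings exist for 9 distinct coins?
9! = 362880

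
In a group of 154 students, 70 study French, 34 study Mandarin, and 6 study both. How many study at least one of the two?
|A∪B| = |A| + |B| - |A∩B| = 70 + 34 - 6 = 98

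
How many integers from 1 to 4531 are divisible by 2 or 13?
⌊4531/2⌋ + ⌊4531/13⌋ - ⌊4531/26⌋ = 2265 + 348 - 174 = 2439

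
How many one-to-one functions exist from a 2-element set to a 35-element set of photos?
P(35,2) = 35!/(35-2)! = 1190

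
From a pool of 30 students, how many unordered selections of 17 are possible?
C(30,17) = 30!/(17!×13!) = 119759850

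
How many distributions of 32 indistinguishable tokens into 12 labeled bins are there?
C(32+12-1, 12-1) = C(43, 11) = 5752004349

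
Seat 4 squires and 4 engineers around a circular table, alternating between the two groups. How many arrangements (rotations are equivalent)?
Fix one of the squires: (4-1)! ways for the remaining squires, × 4! ways for the engineers = 6 × 24 = 144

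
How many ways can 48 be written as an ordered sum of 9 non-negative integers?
C(48+9-1, 9-1) = C(56, 8) = 1420494075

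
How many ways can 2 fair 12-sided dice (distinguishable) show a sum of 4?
Coefficient of x^4 in (x + x² + ... + x^12)^2. By inclusion-exclusion on dice exceeding 12: Σ_j (-1)^j C(2,j)·C(4-1-12j, 1) = C(2,0)·C(3,1) = 1·3 = 3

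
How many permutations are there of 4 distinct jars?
4! = 24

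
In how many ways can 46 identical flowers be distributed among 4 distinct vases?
C(46+4-1, 4-1) = C(49, 3) = 18424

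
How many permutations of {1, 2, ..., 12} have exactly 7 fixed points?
Choose the 7 fixed points C(12,7) = 792, derange the rest: !5 = Σ_{j=0}^{5} (-1)^j·5!/j! = 120 - 120 + 60 - 20 + 5 - 1 = 44. Product = 792 × 44 = 34848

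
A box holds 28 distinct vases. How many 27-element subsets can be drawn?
C(28,27) = 28!/(27!×1!) = 28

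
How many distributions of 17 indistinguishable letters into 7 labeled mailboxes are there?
C(17+7-1, 7-1) = C(23, 6) = 100947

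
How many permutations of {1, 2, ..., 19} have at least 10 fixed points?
Exactly j fixed points: C(19,j)·!(19-j); sum over j ≥ 10 (derangement numbers via !m = (m-1)·(!(m-1) + !(m-2)): !0..!9 = 1, 0, 1, 2, 9, 44, 265, 1854, 14833, 133496). Σ_{j=10}^{19} C(19,j)·!(19-j) = C(19,10)·!9 + C(19,11)·!8 + C(19,12)·!7 + C(19,13)·!6 + C(19,14)·!5 + C(19,15)·!4 + C(19,16)·!3 + C(19,17)·!2 + C(19,18)·!1 + C(19,19)·!0 = 92378·133496 + 75582·14833 + 50388·1854 + 27132·265 + 11628·44 + 3876·9 + 969·2 + 171·1 + 19·0 + 1·1 = 13554359252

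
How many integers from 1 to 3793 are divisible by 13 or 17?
⌊3793/13⌋ + ⌊3793/17⌋ - ⌊3793/221⌋ = 291 + 223 - 17 = 497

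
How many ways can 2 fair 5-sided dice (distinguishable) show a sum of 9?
Coefficient of x^9 in (x + x² + ... + x^5)^2. By inclusion-exclusion on dice exceeding 5: Σ_j (-1)^j C(2,j)·C(9-1-5j, 1) = C(2,0)·C(8,1) - C(2,1)·C(3,1) = 1·8 - 2·3 = 2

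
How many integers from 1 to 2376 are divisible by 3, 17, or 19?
⌊2376/3⌋+⌊2376/17⌋+⌊2376/19⌋ - ⌊2376/51⌋-⌊2376/57⌋-⌊2376/323⌋ + ⌊2376/969⌋ = 792+139+125 - 46-41-7 + 2 = 964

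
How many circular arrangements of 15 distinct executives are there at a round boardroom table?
Circular: fix one position, arrange the rest. (15-1)! = 87178291200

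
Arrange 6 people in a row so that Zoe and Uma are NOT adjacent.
Total - adjacent = 6! - (6-1)!×2 = 720 - 240 = 480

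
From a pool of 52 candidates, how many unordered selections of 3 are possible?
C(52,3) = 52!/(3!×49!) = 22100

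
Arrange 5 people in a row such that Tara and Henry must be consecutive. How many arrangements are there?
Treat the 2 as one block: (5-2+1)! × 2! = 24 × 2 = 48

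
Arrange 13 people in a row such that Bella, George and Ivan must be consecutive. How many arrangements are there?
Treat the 3 as one block: (13-3+1)! × 3! = 39916800 × 6 = 239500800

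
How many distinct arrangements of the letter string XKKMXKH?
7! / (1! × 3! × 1! × 2!) = 420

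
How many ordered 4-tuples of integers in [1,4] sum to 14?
Coefficient of x^14 in (x + x² + ... + x^4)^4. By inclusion-exclusion on dice exceeding 4: Σ_j (-1)^j C(4,j)·C(14-1-4j, 3) = C(4,0)·C(13,3) - C(4,1)·C(9,3) + C(4,2)·C(5,3) = 1·286 - 4·84 + 6·10 = 10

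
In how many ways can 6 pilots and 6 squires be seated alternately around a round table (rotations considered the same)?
Fix one of the pilots: (6-1)! ways for the remaining pilots, × 6! ways for the squires = 120 × 720 = 86400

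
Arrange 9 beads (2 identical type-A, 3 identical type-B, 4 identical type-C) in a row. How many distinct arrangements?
9! / (2! × 3! × 4!) = 1260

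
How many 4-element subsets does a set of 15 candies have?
C(15,4) = 15!/(4!×11!) = 1365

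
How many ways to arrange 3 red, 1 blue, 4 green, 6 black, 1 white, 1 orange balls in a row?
16! / (3! × 1! × 4! × 6! × 1! × 1!) = 201801600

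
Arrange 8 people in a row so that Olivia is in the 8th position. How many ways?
Fix one position: (8-1)! = 5040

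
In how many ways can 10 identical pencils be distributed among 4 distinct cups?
C(10+4-1, 4-1) = C(13, 3) = 286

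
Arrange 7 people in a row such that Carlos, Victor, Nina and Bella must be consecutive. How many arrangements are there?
Treat the 4 as one block: (7-4+1)! × 4! = 24 × 24 = 576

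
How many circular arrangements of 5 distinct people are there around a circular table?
Circular: fix one position, arrange the rest. (5-1)! = 24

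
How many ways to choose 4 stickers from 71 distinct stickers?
C(71,4) = 71!/(4!×67!) = 971635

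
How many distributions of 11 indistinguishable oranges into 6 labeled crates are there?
C(11+6-1, 6-1) = C(16, 5) = 4368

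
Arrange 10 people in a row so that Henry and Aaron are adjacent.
Treat as block: (10-1)! × 2! = 362880 × 2 = 725760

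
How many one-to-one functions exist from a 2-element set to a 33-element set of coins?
P(33,2) = 33!/(33-2)! = 1056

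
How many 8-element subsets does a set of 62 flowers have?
C(62,8) = 62!/(8!×54!) = 3381098545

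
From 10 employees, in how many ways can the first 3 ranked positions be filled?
P(10,3) = 10!/(10-3)! = 720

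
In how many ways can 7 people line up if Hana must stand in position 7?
Fix one position: (7-1)! = 720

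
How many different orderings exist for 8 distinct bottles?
8! = 40320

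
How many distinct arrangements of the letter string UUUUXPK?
7! / (1! × 1! × 4! × 1!) = 210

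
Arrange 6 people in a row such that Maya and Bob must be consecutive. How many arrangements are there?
Treat the 2 as one block: (6-2+1)! × 2! = 120 × 2 = 240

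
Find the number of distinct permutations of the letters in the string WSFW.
4! / (1! × 2! × 1!) = 12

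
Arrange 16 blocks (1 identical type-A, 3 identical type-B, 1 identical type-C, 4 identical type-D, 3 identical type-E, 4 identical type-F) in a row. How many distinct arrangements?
16! / (1! × 3! × 1! × 4! × 3! × 4!) = 1009008000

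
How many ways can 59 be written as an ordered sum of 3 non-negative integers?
C(59+3-1, 3-1) = C(61, 2) = 1830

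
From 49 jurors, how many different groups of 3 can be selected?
C(49,3) = 49!/(3!×46!) = 18424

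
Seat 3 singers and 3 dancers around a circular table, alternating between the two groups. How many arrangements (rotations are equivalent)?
Fix one of the singers: (3-1)! ways for the remaining singers, × 3! ways for the dancers = 2 × 6 = 12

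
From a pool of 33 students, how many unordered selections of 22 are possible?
C(33,22) = 33!/(22!×11!) = 193536720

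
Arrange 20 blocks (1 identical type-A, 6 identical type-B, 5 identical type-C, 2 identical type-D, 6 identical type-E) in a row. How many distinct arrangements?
20! / (1! × 6! × 5! × 2! × 6!) = 19554575040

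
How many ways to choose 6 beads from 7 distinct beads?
C(7,6) = 7!/(6!×1!) = 7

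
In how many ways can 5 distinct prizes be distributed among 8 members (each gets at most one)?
P(8,5) = 8!/(8-5)! = 6720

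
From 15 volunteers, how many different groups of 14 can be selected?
C(15,14) = 15!/(14!×1!) = 15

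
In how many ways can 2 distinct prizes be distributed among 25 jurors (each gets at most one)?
P(25,2) = 25!/(25-2)! = 600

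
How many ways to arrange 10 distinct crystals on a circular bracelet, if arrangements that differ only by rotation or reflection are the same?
(10-1)!/2 = 362880/2 = 181440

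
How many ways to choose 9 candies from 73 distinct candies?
C(73,9) = 73!/(9!×64!) = 97082021465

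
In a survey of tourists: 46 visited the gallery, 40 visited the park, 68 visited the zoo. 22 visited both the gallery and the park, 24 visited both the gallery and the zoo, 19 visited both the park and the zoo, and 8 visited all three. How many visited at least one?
|A∪B∪C| = 46+40+68-22-24-19+8 = 97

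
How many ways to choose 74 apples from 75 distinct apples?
C(75,74) = 75!/(74!×1!) = 75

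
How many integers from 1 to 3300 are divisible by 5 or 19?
⌊3300/5⌋ + ⌊3300/19⌋ - ⌊3300/95⌋ = 660 + 173 - 34 = 799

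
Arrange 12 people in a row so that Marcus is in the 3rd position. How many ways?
Fix one position: (12-1)! = 39916800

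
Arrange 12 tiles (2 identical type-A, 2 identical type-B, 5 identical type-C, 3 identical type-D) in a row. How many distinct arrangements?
12! / (2! × 2! × 5! × 3!) = 166320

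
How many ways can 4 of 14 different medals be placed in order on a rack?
P(14,4) = 14!/(14-4)! = 24024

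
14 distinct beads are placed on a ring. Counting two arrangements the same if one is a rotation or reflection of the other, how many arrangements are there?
(14-1)!/2 = 6227020800/2 = 3113510400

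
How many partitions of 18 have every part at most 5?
Let r_j(i) = number of partitions of i into parts ≤ j, for i = 0..18. r_1(i) = 1 for all i; r_j(i) = r_{j-1}(i) + r_j(i-j). Rows j = 2..5: ≤2: 1 1 2 2 3 3 4 4 5 5 6 6 7 7 8 8 9 9 10; ≤3: 1 1 2 3 4 5 7 8 10 12 14 16 19 21 24 27 30 33 37; ≤4: 1 1 2 3 5 6 9 11 15 18 23 27 34 39 47 54 64 72 84; ≤5: 1 1 2 3 5 7 10 13 18 23 30 37 47 57 70 84 101 119 141. r_5(18) = 141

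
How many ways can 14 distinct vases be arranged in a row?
14! = 87178291200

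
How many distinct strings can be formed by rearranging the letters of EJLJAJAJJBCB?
12! / (1! × 2! × 1! × 2! × 1! × 5!) = 997920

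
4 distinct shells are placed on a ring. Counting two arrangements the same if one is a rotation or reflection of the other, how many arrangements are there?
(4-1)!/2 = 6/2 = 3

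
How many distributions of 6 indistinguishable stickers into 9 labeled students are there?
C(6+9-1, 9-1) = C(14, 8) = 3003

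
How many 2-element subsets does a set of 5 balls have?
C(5,2) = 5!/(2!×3!) = 10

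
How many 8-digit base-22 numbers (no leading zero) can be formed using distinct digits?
First digit: 21 choices (nonzero). Then descending: 21 × 21 × 20 × 19 × 18 × 17 × 16 × 15 = 12307075200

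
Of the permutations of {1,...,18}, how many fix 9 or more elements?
Exactly j fixed points: C(18,j)·!(18-j); sum over j ≥ 9 (derangement numbers via !m = (m-1)·(!(m-1) + !(m-2)): !0..!9 = 1, 0, 1, 2, 9, 44, 265, 1854, 14833, 133496). Σ_{j=9}^{18} C(18,j)·!(18-j) = C(18,9)·!9 + C(18,10)·!8 + C(18,11)·!7 + C(18,12)·!6 + C(18,13)·!5 + C(18,14)·!4 + C(18,15)·!3 + C(18,16)·!2 + C(18,17)·!1 + C(18,18)·!0 = 48620·133496 + 43758·14833 + 31824·1854 + 18564·265 + 8568·44 + 3060·9 + 816·2 + 153·1 + 18·0 + 1·1 = 7203965408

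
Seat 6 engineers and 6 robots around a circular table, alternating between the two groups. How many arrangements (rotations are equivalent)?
Fix one of the engineers: (6-1)! ways for the remaining engineers, × 6! ways for the robots = 120 × 720 = 86400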